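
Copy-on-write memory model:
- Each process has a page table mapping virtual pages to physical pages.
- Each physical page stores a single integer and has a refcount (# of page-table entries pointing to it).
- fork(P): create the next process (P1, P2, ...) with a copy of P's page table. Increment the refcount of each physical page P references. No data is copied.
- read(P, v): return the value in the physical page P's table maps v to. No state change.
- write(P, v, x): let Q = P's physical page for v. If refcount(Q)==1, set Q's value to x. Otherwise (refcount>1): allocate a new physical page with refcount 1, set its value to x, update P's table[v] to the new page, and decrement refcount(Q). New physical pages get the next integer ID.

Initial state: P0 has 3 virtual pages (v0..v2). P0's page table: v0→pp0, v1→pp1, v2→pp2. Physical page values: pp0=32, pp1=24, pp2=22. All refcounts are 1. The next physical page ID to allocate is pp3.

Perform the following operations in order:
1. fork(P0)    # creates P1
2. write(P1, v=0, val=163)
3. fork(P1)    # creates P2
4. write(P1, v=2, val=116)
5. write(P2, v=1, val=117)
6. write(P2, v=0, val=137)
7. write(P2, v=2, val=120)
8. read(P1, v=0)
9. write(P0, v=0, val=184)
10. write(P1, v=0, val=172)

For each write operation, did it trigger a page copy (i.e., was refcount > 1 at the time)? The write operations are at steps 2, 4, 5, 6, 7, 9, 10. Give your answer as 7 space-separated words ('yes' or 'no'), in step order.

Op 1: fork(P0) -> P1. 3 ppages; refcounts: pp0:2 pp1:2 pp2:2
Op 2: write(P1, v0, 163). refcount(pp0)=2>1 -> COPY to pp3. 4 ppages; refcounts: pp0:1 pp1:2 pp2:2 pp3:1
Op 3: fork(P1) -> P2. 4 ppages; refcounts: pp0:1 pp1:3 pp2:3 pp3:2
Op 4: write(P1, v2, 116). refcount(pp2)=3>1 -> COPY to pp4. 5 ppages; refcounts: pp0:1 pp1:3 pp2:2 pp3:2 pp4:1
Op 5: write(P2, v1, 117). refcount(pp1)=3>1 -> COPY to pp5. 6 ppages; refcounts: pp0:1 pp1:2 pp2:2 pp3:2 pp4:1 pp5:1
Op 6: write(P2, v0, 137). refcount(pp3)=2>1 -> COPY to pp6. 7 ppages; refcounts: pp0:1 pp1:2 pp2:2 pp3:1 pp4:1 pp5:1 pp6:1
Op 7: write(P2, v2, 120). refcount(pp2)=2>1 -> COPY to pp7. 8 ppages; refcounts: pp0:1 pp1:2 pp2:1 pp3:1 pp4:1 pp5:1 pp6:1 pp7:1
Op 8: read(P1, v0) -> 163. No state change.
Op 9: write(P0, v0, 184). refcount(pp0)=1 -> write in place. 8 ppages; refcounts: pp0:1 pp1:2 pp2:1 pp3:1 pp4:1 pp5:1 pp6:1 pp7:1
Op 10: write(P1, v0, 172). refcount(pp3)=1 -> write in place. 8 ppages; refcounts: pp0:1 pp1:2 pp2:1 pp3:1 pp4:1 pp5:1 pp6:1 pp7:1

yes yes yes yes yes no no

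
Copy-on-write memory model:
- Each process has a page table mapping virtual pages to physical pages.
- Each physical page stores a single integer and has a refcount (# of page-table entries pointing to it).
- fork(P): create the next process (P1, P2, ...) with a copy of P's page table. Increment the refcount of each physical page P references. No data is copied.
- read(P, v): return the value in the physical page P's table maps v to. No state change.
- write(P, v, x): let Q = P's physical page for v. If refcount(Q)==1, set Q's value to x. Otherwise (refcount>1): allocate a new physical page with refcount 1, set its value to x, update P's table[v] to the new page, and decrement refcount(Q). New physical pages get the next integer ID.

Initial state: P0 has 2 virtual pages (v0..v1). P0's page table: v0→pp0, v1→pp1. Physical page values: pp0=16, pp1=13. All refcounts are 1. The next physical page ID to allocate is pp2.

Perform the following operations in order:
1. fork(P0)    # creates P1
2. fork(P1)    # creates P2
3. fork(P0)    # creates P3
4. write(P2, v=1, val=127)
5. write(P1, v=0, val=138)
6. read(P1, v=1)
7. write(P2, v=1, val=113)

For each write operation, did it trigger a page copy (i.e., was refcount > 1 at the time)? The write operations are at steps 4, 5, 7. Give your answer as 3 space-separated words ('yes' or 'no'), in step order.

Op 1: fork(P0) -> P1. 2 ppages; refcounts: pp0:2 pp1:2
Op 2: fork(P1) -> P2. 2 ppages; refcounts: pp0:3 pp1:3
Op 3: fork(P0) -> P3. 2 ppages; refcounts: pp0:4 pp1:4
Op 4: write(P2, v1, 127). refcount(pp1)=4>1 -> COPY to pp2. 3 ppages; refcounts: pp0:4 pp1:3 pp2:1
Op 5: write(P1, v0, 138). refcount(pp0)=4>1 -> COPY to pp3. 4 ppages; refcounts: pp0:3 pp1:3 pp2:1 pp3:1
Op 6: read(P1, v1) -> 13. No state change.
Op 7: write(P2, v1, 113). refcount(pp2)=1 -> write in place. 4 ppages; refcounts: pp0:3 pp1:3 pp2:1 pp3:1

yes yes no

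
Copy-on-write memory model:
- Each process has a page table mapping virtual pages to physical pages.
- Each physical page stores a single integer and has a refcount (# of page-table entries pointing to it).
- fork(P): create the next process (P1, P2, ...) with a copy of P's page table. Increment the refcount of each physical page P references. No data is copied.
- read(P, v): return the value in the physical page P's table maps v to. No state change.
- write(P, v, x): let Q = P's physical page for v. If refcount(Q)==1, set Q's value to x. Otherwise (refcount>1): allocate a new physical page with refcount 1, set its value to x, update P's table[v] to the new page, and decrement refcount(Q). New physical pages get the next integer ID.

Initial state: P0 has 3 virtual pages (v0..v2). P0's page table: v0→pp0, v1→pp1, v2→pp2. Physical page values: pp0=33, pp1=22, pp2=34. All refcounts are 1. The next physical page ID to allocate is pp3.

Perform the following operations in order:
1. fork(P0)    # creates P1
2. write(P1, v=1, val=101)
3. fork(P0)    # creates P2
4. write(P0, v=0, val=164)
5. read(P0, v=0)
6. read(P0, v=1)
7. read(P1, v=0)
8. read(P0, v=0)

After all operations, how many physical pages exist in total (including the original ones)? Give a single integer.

Answer: 5

Derivation:
Op 1: fork(P0) -> P1. 3 ppages; refcounts: pp0:2 pp1:2 pp2:2
Op 2: write(P1, v1, 101). refcount(pp1)=2>1 -> COPY to pp3. 4 ppages; refcounts: pp0:2 pp1:1 pp2:2 pp3:1
Op 3: fork(P0) -> P2. 4 ppages; refcounts: pp0:3 pp1:2 pp2:3 pp3:1
Op 4: write(P0, v0, 164). refcount(pp0)=3>1 -> COPY to pp4. 5 ppages; refcounts: pp0:2 pp1:2 pp2:3 pp3:1 pp4:1
Op 5: read(P0, v0) -> 164. No state change.
Op 6: read(P0, v1) -> 22. No state change.
Op 7: read(P1, v0) -> 33. No state change.
Op 8: read(P0, v0) -> 164. No state change.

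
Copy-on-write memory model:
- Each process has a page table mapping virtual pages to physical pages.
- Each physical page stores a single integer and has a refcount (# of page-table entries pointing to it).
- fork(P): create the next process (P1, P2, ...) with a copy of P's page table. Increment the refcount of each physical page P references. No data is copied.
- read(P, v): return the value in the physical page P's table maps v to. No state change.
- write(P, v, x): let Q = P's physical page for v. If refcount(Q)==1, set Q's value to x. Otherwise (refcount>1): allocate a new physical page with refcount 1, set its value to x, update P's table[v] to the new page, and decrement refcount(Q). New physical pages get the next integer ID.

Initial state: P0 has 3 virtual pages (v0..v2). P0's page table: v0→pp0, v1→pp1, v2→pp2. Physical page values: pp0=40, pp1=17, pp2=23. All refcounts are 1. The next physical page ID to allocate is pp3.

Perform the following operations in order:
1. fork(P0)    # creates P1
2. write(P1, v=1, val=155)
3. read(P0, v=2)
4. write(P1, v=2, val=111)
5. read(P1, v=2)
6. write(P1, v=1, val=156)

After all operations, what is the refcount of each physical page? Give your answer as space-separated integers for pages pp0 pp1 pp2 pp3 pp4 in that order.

Answer: 2 1 1 1 1

Derivation:
Op 1: fork(P0) -> P1. 3 ppages; refcounts: pp0:2 pp1:2 pp2:2
Op 2: write(P1, v1, 155). refcount(pp1)=2>1 -> COPY to pp3. 4 ppages; refcounts: pp0:2 pp1:1 pp2:2 pp3:1
Op 3: read(P0, v2) -> 23. No state change.
Op 4: write(P1, v2, 111). refcount(pp2)=2>1 -> COPY to pp4. 5 ppages; refcounts: pp0:2 pp1:1 pp2:1 pp3:1 pp4:1
Op 5: read(P1, v2) -> 111. No state change.
Op 6: write(P1, v1, 156). refcount(pp3)=1 -> write in place. 5 ppages; refcounts: pp0:2 pp1:1 pp2:1 pp3:1 pp4:1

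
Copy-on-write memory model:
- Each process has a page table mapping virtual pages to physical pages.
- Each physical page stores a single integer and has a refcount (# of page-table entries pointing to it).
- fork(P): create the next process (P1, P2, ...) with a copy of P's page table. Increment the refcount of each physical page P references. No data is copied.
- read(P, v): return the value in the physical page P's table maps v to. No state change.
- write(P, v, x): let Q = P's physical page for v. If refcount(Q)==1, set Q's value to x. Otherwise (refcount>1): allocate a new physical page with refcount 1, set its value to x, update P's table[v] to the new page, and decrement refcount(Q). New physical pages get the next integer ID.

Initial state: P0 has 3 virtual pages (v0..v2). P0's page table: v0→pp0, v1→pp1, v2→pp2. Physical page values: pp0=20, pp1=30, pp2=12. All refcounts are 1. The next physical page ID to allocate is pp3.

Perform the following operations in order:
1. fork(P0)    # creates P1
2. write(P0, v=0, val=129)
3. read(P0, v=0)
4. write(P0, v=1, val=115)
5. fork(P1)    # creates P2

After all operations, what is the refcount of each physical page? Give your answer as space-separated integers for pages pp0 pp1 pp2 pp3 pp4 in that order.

Op 1: fork(P0) -> P1. 3 ppages; refcounts: pp0:2 pp1:2 pp2:2
Op 2: write(P0, v0, 129). refcount(pp0)=2>1 -> COPY to pp3. 4 ppages; refcounts: pp0:1 pp1:2 pp2:2 pp3:1
Op 3: read(P0, v0) -> 129. No state change.
Op 4: write(P0, v1, 115). refcount(pp1)=2>1 -> COPY to pp4. 5 ppages; refcounts: pp0:1 pp1:1 pp2:2 pp3:1 pp4:1
Op 5: fork(P1) -> P2. 5 ppages; refcounts: pp0:2 pp1:2 pp2:3 pp3:1 pp4:1

Answer: 2 2 3 1 1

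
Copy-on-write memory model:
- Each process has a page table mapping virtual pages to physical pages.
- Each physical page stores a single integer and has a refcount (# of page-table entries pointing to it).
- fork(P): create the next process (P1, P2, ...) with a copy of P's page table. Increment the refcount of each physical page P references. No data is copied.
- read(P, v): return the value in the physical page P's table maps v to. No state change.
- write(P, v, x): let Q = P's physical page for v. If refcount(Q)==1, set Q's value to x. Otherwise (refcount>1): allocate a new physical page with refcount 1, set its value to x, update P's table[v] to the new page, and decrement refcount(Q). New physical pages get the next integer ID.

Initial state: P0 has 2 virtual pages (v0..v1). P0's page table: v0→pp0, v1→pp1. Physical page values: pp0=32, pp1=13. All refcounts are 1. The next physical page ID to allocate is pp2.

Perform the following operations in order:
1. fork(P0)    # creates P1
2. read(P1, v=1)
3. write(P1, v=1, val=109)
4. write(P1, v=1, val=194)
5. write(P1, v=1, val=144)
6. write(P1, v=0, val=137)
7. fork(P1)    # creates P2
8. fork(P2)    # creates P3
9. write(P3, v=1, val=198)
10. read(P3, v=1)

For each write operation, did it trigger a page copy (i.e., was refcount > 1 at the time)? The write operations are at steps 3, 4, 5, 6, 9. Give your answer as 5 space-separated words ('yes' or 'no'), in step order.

Op 1: fork(P0) -> P1. 2 ppages; refcounts: pp0:2 pp1:2
Op 2: read(P1, v1) -> 13. No state change.
Op 3: write(P1, v1, 109). refcount(pp1)=2>1 -> COPY to pp2. 3 ppages; refcounts: pp0:2 pp1:1 pp2:1
Op 4: write(P1, v1, 194). refcount(pp2)=1 -> write in place. 3 ppages; refcounts: pp0:2 pp1:1 pp2:1
Op 5: write(P1, v1, 144). refcount(pp2)=1 -> write in place. 3 ppages; refcounts: pp0:2 pp1:1 pp2:1
Op 6: write(P1, v0, 137). refcount(pp0)=2>1 -> COPY to pp3. 4 ppages; refcounts: pp0:1 pp1:1 pp2:1 pp3:1
Op 7: fork(P1) -> P2. 4 ppages; refcounts: pp0:1 pp1:1 pp2:2 pp3:2
Op 8: fork(P2) -> P3. 4 ppages; refcounts: pp0:1 pp1:1 pp2:3 pp3:3
Op 9: write(P3, v1, 198). refcount(pp2)=3>1 -> COPY to pp4. 5 ppages; refcounts: pp0:1 pp1:1 pp2:2 pp3:3 pp4:1
Op 10: read(P3, v1) -> 198. No state change.

yes no no yes yes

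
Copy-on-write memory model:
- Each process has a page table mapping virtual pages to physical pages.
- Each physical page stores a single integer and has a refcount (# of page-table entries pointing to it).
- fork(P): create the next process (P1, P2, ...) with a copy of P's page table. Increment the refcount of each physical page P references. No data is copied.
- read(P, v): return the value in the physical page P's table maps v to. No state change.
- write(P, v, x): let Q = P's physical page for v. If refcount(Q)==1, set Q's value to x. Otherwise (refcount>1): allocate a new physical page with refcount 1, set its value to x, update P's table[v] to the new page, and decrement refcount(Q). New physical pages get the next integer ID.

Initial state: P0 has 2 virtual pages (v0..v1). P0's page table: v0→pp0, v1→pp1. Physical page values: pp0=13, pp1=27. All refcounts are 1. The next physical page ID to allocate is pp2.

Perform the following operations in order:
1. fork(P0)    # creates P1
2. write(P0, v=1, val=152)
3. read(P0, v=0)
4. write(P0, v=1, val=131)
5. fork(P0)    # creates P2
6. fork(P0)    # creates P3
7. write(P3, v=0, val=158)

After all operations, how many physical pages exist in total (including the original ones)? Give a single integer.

Op 1: fork(P0) -> P1. 2 ppages; refcounts: pp0:2 pp1:2
Op 2: write(P0, v1, 152). refcount(pp1)=2>1 -> COPY to pp2. 3 ppages; refcounts: pp0:2 pp1:1 pp2:1
Op 3: read(P0, v0) -> 13. No state change.
Op 4: write(P0, v1, 131). refcount(pp2)=1 -> write in place. 3 ppages; refcounts: pp0:2 pp1:1 pp2:1
Op 5: fork(P0) -> P2. 3 ppages; refcounts: pp0:3 pp1:1 pp2:2
Op 6: fork(P0) -> P3. 3 ppages; refcounts: pp0:4 pp1:1 pp2:3
Op 7: write(P3, v0, 158). refcount(pp0)=4>1 -> COPY to pp3. 4 ppages; refcounts: pp0:3 pp1:1 pp2:3 pp3:1

Answer: 4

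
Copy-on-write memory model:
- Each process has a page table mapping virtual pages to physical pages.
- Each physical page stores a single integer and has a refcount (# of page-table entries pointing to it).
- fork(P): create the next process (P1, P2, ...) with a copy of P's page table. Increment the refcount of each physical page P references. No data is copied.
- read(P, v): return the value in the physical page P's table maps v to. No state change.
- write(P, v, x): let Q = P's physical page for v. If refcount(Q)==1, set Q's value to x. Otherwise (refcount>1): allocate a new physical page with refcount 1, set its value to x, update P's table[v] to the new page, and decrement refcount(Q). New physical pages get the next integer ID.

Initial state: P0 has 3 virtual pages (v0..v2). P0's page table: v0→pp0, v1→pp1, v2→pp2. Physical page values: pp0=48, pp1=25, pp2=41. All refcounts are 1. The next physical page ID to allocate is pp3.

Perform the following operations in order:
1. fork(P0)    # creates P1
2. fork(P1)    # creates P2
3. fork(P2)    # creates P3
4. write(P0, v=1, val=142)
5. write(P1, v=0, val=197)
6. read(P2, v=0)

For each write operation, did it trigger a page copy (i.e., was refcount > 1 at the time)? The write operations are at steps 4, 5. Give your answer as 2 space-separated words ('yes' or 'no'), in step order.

Op 1: fork(P0) -> P1. 3 ppages; refcounts: pp0:2 pp1:2 pp2:2
Op 2: fork(P1) -> P2. 3 ppages; refcounts: pp0:3 pp1:3 pp2:3
Op 3: fork(P2) -> P3. 3 ppages; refcounts: pp0:4 pp1:4 pp2:4
Op 4: write(P0, v1, 142). refcount(pp1)=4>1 -> COPY to pp3. 4 ppages; refcounts: pp0:4 pp1:3 pp2:4 pp3:1
Op 5: write(P1, v0, 197). refcount(pp0)=4>1 -> COPY to pp4. 5 ppages; refcounts: pp0:3 pp1:3 pp2:4 pp3:1 pp4:1
Op 6: read(P2, v0) -> 48. No state change.

yes yes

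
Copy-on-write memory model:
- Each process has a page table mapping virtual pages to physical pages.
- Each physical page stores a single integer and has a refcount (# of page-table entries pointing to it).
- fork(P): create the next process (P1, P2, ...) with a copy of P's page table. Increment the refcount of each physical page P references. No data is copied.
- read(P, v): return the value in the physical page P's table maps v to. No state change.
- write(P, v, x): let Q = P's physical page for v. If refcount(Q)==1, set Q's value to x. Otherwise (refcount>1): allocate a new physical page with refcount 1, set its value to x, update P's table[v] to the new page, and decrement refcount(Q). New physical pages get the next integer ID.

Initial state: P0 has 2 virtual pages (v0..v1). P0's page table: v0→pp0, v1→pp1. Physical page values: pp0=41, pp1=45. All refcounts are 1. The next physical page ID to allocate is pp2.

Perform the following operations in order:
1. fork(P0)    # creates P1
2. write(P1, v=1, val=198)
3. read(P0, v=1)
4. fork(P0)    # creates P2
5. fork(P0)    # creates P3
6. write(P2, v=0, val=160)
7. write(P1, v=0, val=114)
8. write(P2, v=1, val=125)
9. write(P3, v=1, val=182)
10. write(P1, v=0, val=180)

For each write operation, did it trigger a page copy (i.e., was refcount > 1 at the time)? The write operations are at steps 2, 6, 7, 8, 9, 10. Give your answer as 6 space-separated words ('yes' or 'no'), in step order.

Op 1: fork(P0) -> P1. 2 ppages; refcounts: pp0:2 pp1:2
Op 2: write(P1, v1, 198). refcount(pp1)=2>1 -> COPY to pp2. 3 ppages; refcounts: pp0:2 pp1:1 pp2:1
Op 3: read(P0, v1) -> 45. No state change.
Op 4: fork(P0) -> P2. 3 ppages; refcounts: pp0:3 pp1:2 pp2:1
Op 5: fork(P0) -> P3. 3 ppages; refcounts: pp0:4 pp1:3 pp2:1
Op 6: write(P2, v0, 160). refcount(pp0)=4>1 -> COPY to pp3. 4 ppages; refcounts: pp0:3 pp1:3 pp2:1 pp3:1
Op 7: write(P1, v0, 114). refcount(pp0)=3>1 -> COPY to pp4. 5 ppages; refcounts: pp0:2 pp1:3 pp2:1 pp3:1 pp4:1
Op 8: write(P2, v1, 125). refcount(pp1)=3>1 -> COPY to pp5. 6 ppages; refcounts: pp0:2 pp1:2 pp2:1 pp3:1 pp4:1 pp5:1
Op 9: write(P3, v1, 182). refcount(pp1)=2>1 -> COPY to pp6. 7 ppages; refcounts: pp0:2 pp1:1 pp2:1 pp3:1 pp4:1 pp5:1 pp6:1
Op 10: write(P1, v0, 180). refcount(pp4)=1 -> write in place. 7 ppages; refcounts: pp0:2 pp1:1 pp2:1 pp3:1 pp4:1 pp5:1 pp6:1

yes yes yes yes yes no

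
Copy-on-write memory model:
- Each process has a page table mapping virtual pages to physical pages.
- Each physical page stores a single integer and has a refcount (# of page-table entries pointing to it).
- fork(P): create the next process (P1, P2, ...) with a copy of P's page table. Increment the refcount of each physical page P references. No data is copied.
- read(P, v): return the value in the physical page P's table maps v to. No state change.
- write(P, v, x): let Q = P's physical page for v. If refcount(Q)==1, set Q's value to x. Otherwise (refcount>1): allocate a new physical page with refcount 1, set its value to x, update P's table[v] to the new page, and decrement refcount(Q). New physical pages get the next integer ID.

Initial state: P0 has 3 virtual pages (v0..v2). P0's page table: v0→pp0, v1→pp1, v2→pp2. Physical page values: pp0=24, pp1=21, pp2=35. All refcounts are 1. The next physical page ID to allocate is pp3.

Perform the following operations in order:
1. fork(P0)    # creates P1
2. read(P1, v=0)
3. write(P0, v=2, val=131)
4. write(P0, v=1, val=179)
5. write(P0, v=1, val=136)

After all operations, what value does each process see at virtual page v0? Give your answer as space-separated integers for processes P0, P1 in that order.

Op 1: fork(P0) -> P1. 3 ppages; refcounts: pp0:2 pp1:2 pp2:2
Op 2: read(P1, v0) -> 24. No state change.
Op 3: write(P0, v2, 131). refcount(pp2)=2>1 -> COPY to pp3. 4 ppages; refcounts: pp0:2 pp1:2 pp2:1 pp3:1
Op 4: write(P0, v1, 179). refcount(pp1)=2>1 -> COPY to pp4. 5 ppages; refcounts: pp0:2 pp1:1 pp2:1 pp3:1 pp4:1
Op 5: write(P0, v1, 136). refcount(pp4)=1 -> write in place. 5 ppages; refcounts: pp0:2 pp1:1 pp2:1 pp3:1 pp4:1
P0: v0 -> pp0 = 24
P1: v0 -> pp0 = 24

Answer: 24 24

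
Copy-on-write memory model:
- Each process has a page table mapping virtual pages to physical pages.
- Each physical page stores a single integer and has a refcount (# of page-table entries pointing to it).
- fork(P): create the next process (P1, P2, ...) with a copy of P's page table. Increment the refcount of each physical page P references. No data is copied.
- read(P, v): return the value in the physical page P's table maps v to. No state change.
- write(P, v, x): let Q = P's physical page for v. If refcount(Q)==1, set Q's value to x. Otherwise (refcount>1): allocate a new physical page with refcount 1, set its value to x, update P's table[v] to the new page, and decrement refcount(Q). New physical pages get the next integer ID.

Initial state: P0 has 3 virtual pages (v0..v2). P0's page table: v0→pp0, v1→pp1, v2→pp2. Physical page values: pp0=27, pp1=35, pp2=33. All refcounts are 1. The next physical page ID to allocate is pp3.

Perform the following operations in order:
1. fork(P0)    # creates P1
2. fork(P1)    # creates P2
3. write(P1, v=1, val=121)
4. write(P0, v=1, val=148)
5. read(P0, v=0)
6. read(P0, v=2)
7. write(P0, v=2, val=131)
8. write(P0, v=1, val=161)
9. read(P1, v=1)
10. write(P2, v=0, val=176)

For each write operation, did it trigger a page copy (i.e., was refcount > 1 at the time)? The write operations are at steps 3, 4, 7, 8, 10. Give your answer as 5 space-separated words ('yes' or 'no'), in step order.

Op 1: fork(P0) -> P1. 3 ppages; refcounts: pp0:2 pp1:2 pp2:2
Op 2: fork(P1) -> P2. 3 ppages; refcounts: pp0:3 pp1:3 pp2:3
Op 3: write(P1, v1, 121). refcount(pp1)=3>1 -> COPY to pp3. 4 ppages; refcounts: pp0:3 pp1:2 pp2:3 pp3:1
Op 4: write(P0, v1, 148). refcount(pp1)=2>1 -> COPY to pp4. 5 ppages; refcounts: pp0:3 pp1:1 pp2:3 pp3:1 pp4:1
Op 5: read(P0, v0) -> 27. No state change.
Op 6: read(P0, v2) -> 33. No state change.
Op 7: write(P0, v2, 131). refcount(pp2)=3>1 -> COPY to pp5. 6 ppages; refcounts: pp0:3 pp1:1 pp2:2 pp3:1 pp4:1 pp5:1
Op 8: write(P0, v1, 161). refcount(pp4)=1 -> write in place. 6 ppages; refcounts: pp0:3 pp1:1 pp2:2 pp3:1 pp4:1 pp5:1
Op 9: read(P1, v1) -> 121. No state change.
Op 10: write(P2, v0, 176). refcount(pp0)=3>1 -> COPY to pp6. 7 ppages; refcounts: pp0:2 pp1:1 pp2:2 pp3:1 pp4:1 pp5:1 pp6:1

yes yes yes no yes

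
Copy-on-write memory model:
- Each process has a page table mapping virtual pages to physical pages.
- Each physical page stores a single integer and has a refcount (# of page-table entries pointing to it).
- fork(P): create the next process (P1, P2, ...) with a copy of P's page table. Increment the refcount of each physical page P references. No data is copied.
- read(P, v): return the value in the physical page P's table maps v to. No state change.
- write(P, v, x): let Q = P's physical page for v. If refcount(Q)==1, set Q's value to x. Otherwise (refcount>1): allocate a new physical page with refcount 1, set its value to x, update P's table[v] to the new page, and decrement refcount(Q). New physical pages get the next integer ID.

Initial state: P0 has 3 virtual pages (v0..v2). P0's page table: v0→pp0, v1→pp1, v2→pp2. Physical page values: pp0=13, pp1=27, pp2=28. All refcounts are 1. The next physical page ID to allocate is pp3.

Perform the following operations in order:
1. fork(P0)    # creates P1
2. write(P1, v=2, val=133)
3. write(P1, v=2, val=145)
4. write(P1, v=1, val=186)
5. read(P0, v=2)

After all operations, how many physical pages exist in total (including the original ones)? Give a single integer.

Op 1: fork(P0) -> P1. 3 ppages; refcounts: pp0:2 pp1:2 pp2:2
Op 2: write(P1, v2, 133). refcount(pp2)=2>1 -> COPY to pp3. 4 ppages; refcounts: pp0:2 pp1:2 pp2:1 pp3:1
Op 3: write(P1, v2, 145). refcount(pp3)=1 -> write in place. 4 ppages; refcounts: pp0:2 pp1:2 pp2:1 pp3:1
Op 4: write(P1, v1, 186). refcount(pp1)=2>1 -> COPY to pp4. 5 ppages; refcounts: pp0:2 pp1:1 pp2:1 pp3:1 pp4:1
Op 5: read(P0, v2) -> 28. No state change.

Answer: 5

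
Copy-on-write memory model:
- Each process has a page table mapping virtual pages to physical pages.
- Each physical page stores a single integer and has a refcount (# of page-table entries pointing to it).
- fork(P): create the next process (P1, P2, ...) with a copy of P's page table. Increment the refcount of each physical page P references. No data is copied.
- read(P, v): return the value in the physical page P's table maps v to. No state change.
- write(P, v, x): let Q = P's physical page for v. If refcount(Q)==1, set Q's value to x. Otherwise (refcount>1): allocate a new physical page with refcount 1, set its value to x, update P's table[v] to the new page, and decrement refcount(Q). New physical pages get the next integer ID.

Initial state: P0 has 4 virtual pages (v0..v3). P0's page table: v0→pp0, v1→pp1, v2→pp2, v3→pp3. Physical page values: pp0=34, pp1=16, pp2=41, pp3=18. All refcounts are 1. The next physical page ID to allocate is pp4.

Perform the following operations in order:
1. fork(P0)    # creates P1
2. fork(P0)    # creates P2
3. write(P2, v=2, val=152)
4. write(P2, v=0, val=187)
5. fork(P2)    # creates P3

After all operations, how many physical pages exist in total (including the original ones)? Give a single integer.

Answer: 6

Derivation:
Op 1: fork(P0) -> P1. 4 ppages; refcounts: pp0:2 pp1:2 pp2:2 pp3:2
Op 2: fork(P0) -> P2. 4 ppages; refcounts: pp0:3 pp1:3 pp2:3 pp3:3
Op 3: write(P2, v2, 152). refcount(pp2)=3>1 -> COPY to pp4. 5 ppages; refcounts: pp0:3 pp1:3 pp2:2 pp3:3 pp4:1
Op 4: write(P2, v0, 187). refcount(pp0)=3>1 -> COPY to pp5. 6 ppages; refcounts: pp0:2 pp1:3 pp2:2 pp3:3 pp4:1 pp5:1
Op 5: fork(P2) -> P3. 6 ppages; refcounts: pp0:2 pp1:4 pp2:2 pp3:4 pp4:2 pp5:2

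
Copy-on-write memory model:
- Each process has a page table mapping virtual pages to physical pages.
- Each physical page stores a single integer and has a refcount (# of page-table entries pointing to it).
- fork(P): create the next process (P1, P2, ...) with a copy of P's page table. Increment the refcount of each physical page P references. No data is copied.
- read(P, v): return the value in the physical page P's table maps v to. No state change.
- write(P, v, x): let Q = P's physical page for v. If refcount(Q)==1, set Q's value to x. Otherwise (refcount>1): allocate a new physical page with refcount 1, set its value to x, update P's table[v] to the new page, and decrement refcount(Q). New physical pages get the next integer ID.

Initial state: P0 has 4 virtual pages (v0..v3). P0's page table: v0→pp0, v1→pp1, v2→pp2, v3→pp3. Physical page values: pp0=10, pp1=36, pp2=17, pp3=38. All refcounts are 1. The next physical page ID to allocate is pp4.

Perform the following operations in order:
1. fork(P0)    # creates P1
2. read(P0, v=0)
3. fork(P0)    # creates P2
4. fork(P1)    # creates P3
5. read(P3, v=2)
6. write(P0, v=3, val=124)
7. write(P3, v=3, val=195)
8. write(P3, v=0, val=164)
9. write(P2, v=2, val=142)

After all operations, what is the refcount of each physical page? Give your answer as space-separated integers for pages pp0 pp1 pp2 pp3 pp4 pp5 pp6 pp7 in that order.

Answer: 3 4 3 2 1 1 1 1

Derivation:
Op 1: fork(P0) -> P1. 4 ppages; refcounts: pp0:2 pp1:2 pp2:2 pp3:2
Op 2: read(P0, v0) -> 10. No state change.
Op 3: fork(P0) -> P2. 4 ppages; refcounts: pp0:3 pp1:3 pp2:3 pp3:3
Op 4: fork(P1) -> P3. 4 ppages; refcounts: pp0:4 pp1:4 pp2:4 pp3:4
Op 5: read(P3, v2) -> 17. No state change.
Op 6: write(P0, v3, 124). refcount(pp3)=4>1 -> COPY to pp4. 5 ppages; refcounts: pp0:4 pp1:4 pp2:4 pp3:3 pp4:1
Op 7: write(P3, v3, 195). refcount(pp3)=3>1 -> COPY to pp5. 6 ppages; refcounts: pp0:4 pp1:4 pp2:4 pp3:2 pp4:1 pp5:1
Op 8: write(P3, v0, 164). refcount(pp0)=4>1 -> COPY to pp6. 7 ppages; refcounts: pp0:3 pp1:4 pp2:4 pp3:2 pp4:1 pp5:1 pp6:1
Op 9: write(P2, v2, 142). refcount(pp2)=4>1 -> COPY to pp7. 8 ppages; refcounts: pp0:3 pp1:4 pp2:3 pp3:2 pp4:1 pp5:1 pp6:1 pp7:1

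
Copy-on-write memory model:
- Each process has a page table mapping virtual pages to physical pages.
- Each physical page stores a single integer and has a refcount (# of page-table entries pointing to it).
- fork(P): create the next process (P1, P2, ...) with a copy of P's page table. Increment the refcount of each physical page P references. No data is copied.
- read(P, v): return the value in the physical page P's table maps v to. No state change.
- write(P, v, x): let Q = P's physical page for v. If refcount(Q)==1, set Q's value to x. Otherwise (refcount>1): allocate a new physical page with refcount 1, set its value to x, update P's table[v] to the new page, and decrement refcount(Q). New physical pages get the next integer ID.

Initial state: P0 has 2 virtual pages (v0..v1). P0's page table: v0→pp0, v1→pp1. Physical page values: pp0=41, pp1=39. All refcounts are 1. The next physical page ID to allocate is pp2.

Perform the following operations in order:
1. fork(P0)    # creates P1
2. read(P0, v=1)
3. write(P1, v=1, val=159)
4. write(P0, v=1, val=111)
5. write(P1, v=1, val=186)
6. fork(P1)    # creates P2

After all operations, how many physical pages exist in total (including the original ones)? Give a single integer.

Op 1: fork(P0) -> P1. 2 ppages; refcounts: pp0:2 pp1:2
Op 2: read(P0, v1) -> 39. No state change.
Op 3: write(P1, v1, 159). refcount(pp1)=2>1 -> COPY to pp2. 3 ppages; refcounts: pp0:2 pp1:1 pp2:1
Op 4: write(P0, v1, 111). refcount(pp1)=1 -> write in place. 3 ppages; refcounts: pp0:2 pp1:1 pp2:1
Op 5: write(P1, v1, 186). refcount(pp2)=1 -> write in place. 3 ppages; refcounts: pp0:2 pp1:1 pp2:1
Op 6: fork(P1) -> P2. 3 ppages; refcounts: pp0:3 pp1:1 pp2:2

Answer: 3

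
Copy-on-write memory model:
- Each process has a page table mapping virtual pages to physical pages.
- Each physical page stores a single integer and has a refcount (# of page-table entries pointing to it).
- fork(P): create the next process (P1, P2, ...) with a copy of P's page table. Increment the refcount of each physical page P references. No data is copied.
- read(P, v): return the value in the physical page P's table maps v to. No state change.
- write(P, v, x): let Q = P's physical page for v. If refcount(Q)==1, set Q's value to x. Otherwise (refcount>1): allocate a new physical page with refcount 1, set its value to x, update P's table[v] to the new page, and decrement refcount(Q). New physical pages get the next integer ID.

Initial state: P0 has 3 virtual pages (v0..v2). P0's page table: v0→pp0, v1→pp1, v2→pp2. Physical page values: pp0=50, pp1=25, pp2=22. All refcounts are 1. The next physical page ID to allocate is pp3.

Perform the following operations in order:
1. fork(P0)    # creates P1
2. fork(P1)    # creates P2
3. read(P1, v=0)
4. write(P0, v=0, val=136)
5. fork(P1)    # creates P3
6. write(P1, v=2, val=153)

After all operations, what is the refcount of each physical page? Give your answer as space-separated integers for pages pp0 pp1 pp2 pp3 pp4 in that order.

Answer: 3 4 3 1 1

Derivation:
Op 1: fork(P0) -> P1. 3 ppages; refcounts: pp0:2 pp1:2 pp2:2
Op 2: fork(P1) -> P2. 3 ppages; refcounts: pp0:3 pp1:3 pp2:3
Op 3: read(P1, v0) -> 50. No state change.
Op 4: write(P0, v0, 136). refcount(pp0)=3>1 -> COPY to pp3. 4 ppages; refcounts: pp0:2 pp1:3 pp2:3 pp3:1
Op 5: fork(P1) -> P3. 4 ppages; refcounts: pp0:3 pp1:4 pp2:4 pp3:1
Op 6: write(P1, v2, 153). refcount(pp2)=4>1 -> COPY to pp4. 5 ppages; refcounts: pp0:3 pp1:4 pp2:3 pp3:1 pp4:1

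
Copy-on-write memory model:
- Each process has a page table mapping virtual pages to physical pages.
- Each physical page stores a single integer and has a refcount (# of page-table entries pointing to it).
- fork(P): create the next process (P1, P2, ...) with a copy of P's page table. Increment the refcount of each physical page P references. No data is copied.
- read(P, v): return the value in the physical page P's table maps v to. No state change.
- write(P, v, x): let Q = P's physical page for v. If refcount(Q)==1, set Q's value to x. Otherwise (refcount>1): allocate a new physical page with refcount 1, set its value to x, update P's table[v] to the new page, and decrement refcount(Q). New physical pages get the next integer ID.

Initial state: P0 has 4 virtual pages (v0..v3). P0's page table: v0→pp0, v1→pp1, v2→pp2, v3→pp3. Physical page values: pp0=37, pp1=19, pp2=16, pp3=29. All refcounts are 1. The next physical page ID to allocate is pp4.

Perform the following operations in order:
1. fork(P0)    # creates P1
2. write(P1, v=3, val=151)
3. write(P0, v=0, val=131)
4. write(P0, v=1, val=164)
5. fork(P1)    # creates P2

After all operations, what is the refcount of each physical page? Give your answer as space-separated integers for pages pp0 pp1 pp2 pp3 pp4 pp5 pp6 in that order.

Op 1: fork(P0) -> P1. 4 ppages; refcounts: pp0:2 pp1:2 pp2:2 pp3:2
Op 2: write(P1, v3, 151). refcount(pp3)=2>1 -> COPY to pp4. 5 ppages; refcounts: pp0:2 pp1:2 pp2:2 pp3:1 pp4:1
Op 3: write(P0, v0, 131). refcount(pp0)=2>1 -> COPY to pp5. 6 ppages; refcounts: pp0:1 pp1:2 pp2:2 pp3:1 pp4:1 pp5:1
Op 4: write(P0, v1, 164). refcount(pp1)=2>1 -> COPY to pp6. 7 ppages; refcounts: pp0:1 pp1:1 pp2:2 pp3:1 pp4:1 pp5:1 pp6:1
Op 5: fork(P1) -> P2. 7 ppages; refcounts: pp0:2 pp1:2 pp2:3 pp3:1 pp4:2 pp5:1 pp6:1

Answer: 2 2 3 1 2 1 1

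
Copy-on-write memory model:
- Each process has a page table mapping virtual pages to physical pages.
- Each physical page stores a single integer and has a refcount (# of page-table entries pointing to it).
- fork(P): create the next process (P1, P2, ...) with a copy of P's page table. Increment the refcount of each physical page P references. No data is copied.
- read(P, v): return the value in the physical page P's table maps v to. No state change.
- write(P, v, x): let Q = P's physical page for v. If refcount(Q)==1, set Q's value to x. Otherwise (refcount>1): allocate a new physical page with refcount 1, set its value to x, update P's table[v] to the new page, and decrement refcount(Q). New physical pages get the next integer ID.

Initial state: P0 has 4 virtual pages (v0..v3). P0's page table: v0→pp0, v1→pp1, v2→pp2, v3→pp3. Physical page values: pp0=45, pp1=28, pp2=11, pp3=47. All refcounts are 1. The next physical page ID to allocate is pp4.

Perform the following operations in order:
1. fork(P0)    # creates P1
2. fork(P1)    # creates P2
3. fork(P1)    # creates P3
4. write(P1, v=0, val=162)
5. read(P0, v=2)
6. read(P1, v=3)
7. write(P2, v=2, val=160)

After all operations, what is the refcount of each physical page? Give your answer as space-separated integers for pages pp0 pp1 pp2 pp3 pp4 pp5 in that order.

Answer: 3 4 3 4 1 1

Derivation:
Op 1: fork(P0) -> P1. 4 ppages; refcounts: pp0:2 pp1:2 pp2:2 pp3:2
Op 2: fork(P1) -> P2. 4 ppages; refcounts: pp0:3 pp1:3 pp2:3 pp3:3
Op 3: fork(P1) -> P3. 4 ppages; refcounts: pp0:4 pp1:4 pp2:4 pp3:4
Op 4: write(P1, v0, 162). refcount(pp0)=4>1 -> COPY to pp4. 5 ppages; refcounts: pp0:3 pp1:4 pp2:4 pp3:4 pp4:1
Op 5: read(P0, v2) -> 11. No state change.
Op 6: read(P1, v3) -> 47. No state change.
Op 7: write(P2, v2, 160). refcount(pp2)=4>1 -> COPY to pp5. 6 ppages; refcounts: pp0:3 pp1:4 pp2:3 pp3:4 pp4:1 pp5:1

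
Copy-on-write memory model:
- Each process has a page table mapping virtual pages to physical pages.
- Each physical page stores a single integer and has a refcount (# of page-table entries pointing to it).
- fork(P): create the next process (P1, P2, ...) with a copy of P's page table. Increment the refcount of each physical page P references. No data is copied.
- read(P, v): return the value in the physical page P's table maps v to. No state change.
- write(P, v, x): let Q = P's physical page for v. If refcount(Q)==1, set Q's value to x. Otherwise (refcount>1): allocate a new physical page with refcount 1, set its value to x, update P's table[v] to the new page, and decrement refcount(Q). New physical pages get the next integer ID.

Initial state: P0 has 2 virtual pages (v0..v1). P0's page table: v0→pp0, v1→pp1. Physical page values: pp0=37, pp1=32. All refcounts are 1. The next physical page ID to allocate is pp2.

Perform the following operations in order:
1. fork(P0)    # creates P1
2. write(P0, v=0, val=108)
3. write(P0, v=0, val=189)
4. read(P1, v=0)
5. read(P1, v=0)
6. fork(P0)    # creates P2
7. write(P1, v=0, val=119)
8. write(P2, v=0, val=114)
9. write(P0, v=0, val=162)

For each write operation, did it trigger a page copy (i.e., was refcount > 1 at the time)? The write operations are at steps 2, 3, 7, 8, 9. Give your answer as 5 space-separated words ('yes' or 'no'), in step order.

Op 1: fork(P0) -> P1. 2 ppages; refcounts: pp0:2 pp1:2
Op 2: write(P0, v0, 108). refcount(pp0)=2>1 -> COPY to pp2. 3 ppages; refcounts: pp0:1 pp1:2 pp2:1
Op 3: write(P0, v0, 189). refcount(pp2)=1 -> write in place. 3 ppages; refcounts: pp0:1 pp1:2 pp2:1
Op 4: read(P1, v0) -> 37. No state change.
Op 5: read(P1, v0) -> 37. No state change.
Op 6: fork(P0) -> P2. 3 ppages; refcounts: pp0:1 pp1:3 pp2:2
Op 7: write(P1, v0, 119). refcount(pp0)=1 -> write in place. 3 ppages; refcounts: pp0:1 pp1:3 pp2:2
Op 8: write(P2, v0, 114). refcount(pp2)=2>1 -> COPY to pp3. 4 ppages; refcounts: pp0:1 pp1:3 pp2:1 pp3:1
Op 9: write(P0, v0, 162). refcount(pp2)=1 -> write in place. 4 ppages; refcounts: pp0:1 pp1:3 pp2:1 pp3:1

yes no no yes no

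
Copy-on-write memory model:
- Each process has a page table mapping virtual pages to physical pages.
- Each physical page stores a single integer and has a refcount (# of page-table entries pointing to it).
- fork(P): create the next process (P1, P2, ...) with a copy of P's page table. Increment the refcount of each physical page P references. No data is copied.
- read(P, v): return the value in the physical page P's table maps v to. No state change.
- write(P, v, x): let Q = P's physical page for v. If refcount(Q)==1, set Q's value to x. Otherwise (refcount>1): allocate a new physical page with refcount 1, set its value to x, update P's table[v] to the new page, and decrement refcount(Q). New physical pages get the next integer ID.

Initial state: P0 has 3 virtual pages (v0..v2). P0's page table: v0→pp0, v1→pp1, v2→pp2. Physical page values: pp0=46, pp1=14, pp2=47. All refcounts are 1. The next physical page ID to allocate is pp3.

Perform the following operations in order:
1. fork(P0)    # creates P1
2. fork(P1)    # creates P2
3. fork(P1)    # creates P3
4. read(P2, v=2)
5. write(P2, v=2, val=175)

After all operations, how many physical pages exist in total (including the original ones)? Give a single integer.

Answer: 4

Derivation:
Op 1: fork(P0) -> P1. 3 ppages; refcounts: pp0:2 pp1:2 pp2:2
Op 2: fork(P1) -> P2. 3 ppages; refcounts: pp0:3 pp1:3 pp2:3
Op 3: fork(P1) -> P3. 3 ppages; refcounts: pp0:4 pp1:4 pp2:4
Op 4: read(P2, v2) -> 47. No state change.
Op 5: write(P2, v2, 175). refcount(pp2)=4>1 -> COPY to pp3. 4 ppages; refcounts: pp0:4 pp1:4 pp2:3 pp3:1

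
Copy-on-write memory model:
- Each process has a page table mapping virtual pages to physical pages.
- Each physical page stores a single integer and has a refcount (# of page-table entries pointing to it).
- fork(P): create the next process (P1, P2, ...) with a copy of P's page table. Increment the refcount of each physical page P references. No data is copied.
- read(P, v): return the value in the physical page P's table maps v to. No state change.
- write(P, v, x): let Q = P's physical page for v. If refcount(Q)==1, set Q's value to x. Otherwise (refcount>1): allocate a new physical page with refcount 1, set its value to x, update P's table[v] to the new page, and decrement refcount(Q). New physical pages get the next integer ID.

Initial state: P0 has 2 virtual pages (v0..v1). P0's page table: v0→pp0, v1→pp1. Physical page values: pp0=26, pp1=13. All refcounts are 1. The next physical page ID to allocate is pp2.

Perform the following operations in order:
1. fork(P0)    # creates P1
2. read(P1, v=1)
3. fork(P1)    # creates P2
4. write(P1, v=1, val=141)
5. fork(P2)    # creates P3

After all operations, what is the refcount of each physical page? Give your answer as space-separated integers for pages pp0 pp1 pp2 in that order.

Answer: 4 3 1

Derivation:
Op 1: fork(P0) -> P1. 2 ppages; refcounts: pp0:2 pp1:2
Op 2: read(P1, v1) -> 13. No state change.
Op 3: fork(P1) -> P2. 2 ppages; refcounts: pp0:3 pp1:3
Op 4: write(P1, v1, 141). refcount(pp1)=3>1 -> COPY to pp2. 3 ppages; refcounts: pp0:3 pp1:2 pp2:1
Op 5: fork(P2) -> P3. 3 ppages; refcounts: pp0:4 pp1:3 pp2:1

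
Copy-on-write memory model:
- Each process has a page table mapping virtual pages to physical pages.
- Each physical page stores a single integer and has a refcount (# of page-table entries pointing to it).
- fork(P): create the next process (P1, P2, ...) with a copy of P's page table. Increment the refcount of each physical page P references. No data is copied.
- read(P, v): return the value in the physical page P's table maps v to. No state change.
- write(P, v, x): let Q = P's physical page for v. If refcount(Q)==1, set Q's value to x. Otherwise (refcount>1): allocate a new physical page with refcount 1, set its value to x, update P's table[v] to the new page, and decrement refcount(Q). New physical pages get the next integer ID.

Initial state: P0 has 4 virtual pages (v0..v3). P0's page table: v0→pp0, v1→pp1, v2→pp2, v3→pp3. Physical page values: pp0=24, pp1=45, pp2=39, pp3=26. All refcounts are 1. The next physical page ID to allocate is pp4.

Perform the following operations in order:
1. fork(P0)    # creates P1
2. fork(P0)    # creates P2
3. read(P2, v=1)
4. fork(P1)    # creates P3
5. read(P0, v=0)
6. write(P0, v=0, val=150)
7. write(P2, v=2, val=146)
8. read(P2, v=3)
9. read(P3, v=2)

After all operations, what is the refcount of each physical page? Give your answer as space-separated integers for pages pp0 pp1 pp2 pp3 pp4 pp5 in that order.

Answer: 3 4 3 4 1 1

Derivation:
Op 1: fork(P0) -> P1. 4 ppages; refcounts: pp0:2 pp1:2 pp2:2 pp3:2
Op 2: fork(P0) -> P2. 4 ppages; refcounts: pp0:3 pp1:3 pp2:3 pp3:3
Op 3: read(P2, v1) -> 45. No state change.
Op 4: fork(P1) -> P3. 4 ppages; refcounts: pp0:4 pp1:4 pp2:4 pp3:4
Op 5: read(P0, v0) -> 24. No state change.
Op 6: write(P0, v0, 150). refcount(pp0)=4>1 -> COPY to pp4. 5 ppages; refcounts: pp0:3 pp1:4 pp2:4 pp3:4 pp4:1
Op 7: write(P2, v2, 146). refcount(pp2)=4>1 -> COPY to pp5. 6 ppages; refcounts: pp0:3 pp1:4 pp2:3 pp3:4 pp4:1 pp5:1
Op 8: read(P2, v3) -> 26. No state change.
Op 9: read(P3, v2) -> 39. No state change.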